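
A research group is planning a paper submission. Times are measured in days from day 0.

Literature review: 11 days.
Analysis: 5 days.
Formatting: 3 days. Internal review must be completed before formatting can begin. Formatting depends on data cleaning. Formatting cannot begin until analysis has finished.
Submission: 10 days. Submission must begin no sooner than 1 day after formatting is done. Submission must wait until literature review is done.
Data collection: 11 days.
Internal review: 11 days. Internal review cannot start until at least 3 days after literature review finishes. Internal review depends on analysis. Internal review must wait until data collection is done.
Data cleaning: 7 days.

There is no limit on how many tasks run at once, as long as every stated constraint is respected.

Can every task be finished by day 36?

Nothing blocks analysis, so it runs from day 0 to day 5.
Data cleaning has no prerequisites, so it starts at day 0 and finishes at day 7.
Data collection can start immediately at day 0; it finishes at day 11.
Nothing blocks literature review, so it runs from day 0 to day 11.
Internal review has to wait for literature review (finishes day 11, plus 3-day gap → day 14); analysis (finishes day 5); data collection (finishes day 11). The latest of these is day 14, so internal review runs day 14 to 14 + 11 = day 25.
For formatting: internal review (finishes day 25); data cleaning (finishes day 7); analysis (finishes day 5). Taking the maximum gives a start of day 25, and it finishes at 25 + 3 = day 28.
Submission cannot start until formatting (finishes day 28, plus 1-day gap → day 29); literature review (finishes day 11). The controlling bound is day 29, so submission finishes at 29 + 10 = day 39.
The earliest everything can be done is day 39, which is after the deadline of 36, so it is not possible.

No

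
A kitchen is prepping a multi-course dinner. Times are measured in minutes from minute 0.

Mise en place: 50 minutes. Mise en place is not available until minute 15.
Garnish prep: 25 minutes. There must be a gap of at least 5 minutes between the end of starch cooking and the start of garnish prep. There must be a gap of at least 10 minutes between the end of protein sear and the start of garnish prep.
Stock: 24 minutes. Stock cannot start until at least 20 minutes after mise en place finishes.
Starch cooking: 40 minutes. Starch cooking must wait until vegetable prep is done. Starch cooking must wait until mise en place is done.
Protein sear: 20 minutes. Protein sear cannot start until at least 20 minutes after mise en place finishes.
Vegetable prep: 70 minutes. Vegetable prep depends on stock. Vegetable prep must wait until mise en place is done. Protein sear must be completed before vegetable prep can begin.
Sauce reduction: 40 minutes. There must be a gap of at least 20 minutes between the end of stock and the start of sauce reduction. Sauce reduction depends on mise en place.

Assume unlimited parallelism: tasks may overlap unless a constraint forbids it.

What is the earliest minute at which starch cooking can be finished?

219

After its own release at minute 15, mise en place can start at minute 15 and finishes at minute 65.
After mise en place (finishes minute 65, plus 20-minute gap → minute 85), protein sear can start at minute 85 and finishes at minute 105.
Stock cannot begin until mise en place (finishes minute 65, plus 20-minute gap → minute 85). It runs from minute 85 to 85 + 24 = minute 109.
For vegetable prep: stock (finishes minute 109); mise en place (finishes minute 65); protein sear (finishes minute 105). Taking the maximum gives a start of minute 109, and it finishes at 109 + 70 = minute 179.
For starch cooking: vegetable prep (finishes minute 179); mise en place (finishes minute 65). Taking the maximum gives a start of minute 179, and it finishes at 179 + 40 = minute 219.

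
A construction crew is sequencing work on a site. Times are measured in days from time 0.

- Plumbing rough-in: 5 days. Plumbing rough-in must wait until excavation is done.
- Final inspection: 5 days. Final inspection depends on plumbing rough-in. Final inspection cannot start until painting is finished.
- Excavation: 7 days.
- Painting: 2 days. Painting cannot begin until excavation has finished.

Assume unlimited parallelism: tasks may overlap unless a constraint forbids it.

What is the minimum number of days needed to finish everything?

Nothing blocks excavation, so it runs from day 0 to day 7.
Painting waits on excavation (finishes day 7), so it starts at day 7 and finishes at 7 + 2 = day 9.
Plumbing rough-in waits on excavation (finishes day 7), so it starts at day 7 and finishes at 7 + 5 = day 12.
Final inspection cannot start until plumbing rough-in (finishes day 12); painting (finishes day 9). The controlling bound is day 12, so final inspection finishes at 12 + 5 = day 17.
All tasks are finished once the last one completes. Finish times: Excavation at 7, Plumbing rough-in at 12, Painting at 9, Final inspection at 17. The latest is day 17.

17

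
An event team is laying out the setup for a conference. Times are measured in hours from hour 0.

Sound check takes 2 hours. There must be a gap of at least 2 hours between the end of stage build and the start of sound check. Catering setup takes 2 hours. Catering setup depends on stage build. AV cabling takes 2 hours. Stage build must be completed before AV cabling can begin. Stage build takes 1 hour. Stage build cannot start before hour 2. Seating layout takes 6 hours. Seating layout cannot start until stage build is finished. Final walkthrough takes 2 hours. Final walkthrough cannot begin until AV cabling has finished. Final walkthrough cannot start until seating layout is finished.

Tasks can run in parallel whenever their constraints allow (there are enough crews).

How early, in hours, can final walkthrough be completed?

After its own release at hour 2, stage build can start at hour 2 and finishes at hour 3.
Seating layout waits on stage build (finishes hour 3), so it starts at hour 3 and finishes at 3 + 6 = hour 9.
AV cabling cannot begin until stage build (finishes hour 3). It runs from hour 3 to 3 + 2 = hour 5.
Final walkthrough cannot start until AV cabling (finishes hour 5); seating layout (finishes hour 9). The controlling bound is hour 9, so final walkthrough finishes at 9 + 2 = hour 11.

11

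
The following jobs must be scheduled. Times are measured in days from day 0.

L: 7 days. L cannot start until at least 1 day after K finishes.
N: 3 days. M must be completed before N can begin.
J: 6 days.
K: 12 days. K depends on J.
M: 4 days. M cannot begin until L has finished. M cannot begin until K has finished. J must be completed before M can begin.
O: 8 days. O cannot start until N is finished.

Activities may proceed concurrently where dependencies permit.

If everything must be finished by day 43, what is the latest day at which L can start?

O must finish by day 43; it takes 8 days, so it must start by 43 − 8 = day 35.
N has to be done before O (must start by day 35). That means finishing by day 35, i.e. starting by 35 − 3 = day 32.
Since N (must start by day 32) depends on it, M must finish by day 32. Backing off its 4-day duration gives a latest start of day 28.
L must finish before M (must start by day 28). With a 7-day duration, L must start by 28 − 7 = day 21.

21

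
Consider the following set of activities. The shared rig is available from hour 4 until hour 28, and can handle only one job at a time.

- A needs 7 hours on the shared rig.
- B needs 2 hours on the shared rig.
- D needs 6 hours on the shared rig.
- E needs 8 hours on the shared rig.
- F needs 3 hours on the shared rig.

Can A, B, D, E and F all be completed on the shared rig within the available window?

The shared rig window is 28 − 4 = 24 hours.
Running back to back, the jobs need 7 + 2 + 6 + 8 + 3 = 26 hours on the shared rig.
Since 26 > 24, they cannot all fit.

No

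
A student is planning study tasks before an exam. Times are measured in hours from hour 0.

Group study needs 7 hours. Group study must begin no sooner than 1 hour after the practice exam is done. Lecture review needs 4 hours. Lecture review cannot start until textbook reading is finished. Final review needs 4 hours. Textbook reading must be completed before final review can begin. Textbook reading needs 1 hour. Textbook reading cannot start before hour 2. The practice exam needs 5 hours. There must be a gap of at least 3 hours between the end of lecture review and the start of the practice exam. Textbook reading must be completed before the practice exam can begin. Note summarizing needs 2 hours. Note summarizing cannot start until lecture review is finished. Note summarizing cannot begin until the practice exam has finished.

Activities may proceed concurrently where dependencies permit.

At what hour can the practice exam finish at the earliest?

After its own release at hour 2, textbook reading can start at hour 2 and finishes at hour 3.
Lecture review waits on textbook reading (finishes hour 3), so it starts at hour 3 and finishes at 3 + 4 = hour 7.
The practice exam needs all of lecture review (finishes hour 7, plus 3-hour gap → hour 10); textbook reading (finishes hour 3). That puts its earliest start at hour 10; it finishes at 10 + 5 = hour 15.

15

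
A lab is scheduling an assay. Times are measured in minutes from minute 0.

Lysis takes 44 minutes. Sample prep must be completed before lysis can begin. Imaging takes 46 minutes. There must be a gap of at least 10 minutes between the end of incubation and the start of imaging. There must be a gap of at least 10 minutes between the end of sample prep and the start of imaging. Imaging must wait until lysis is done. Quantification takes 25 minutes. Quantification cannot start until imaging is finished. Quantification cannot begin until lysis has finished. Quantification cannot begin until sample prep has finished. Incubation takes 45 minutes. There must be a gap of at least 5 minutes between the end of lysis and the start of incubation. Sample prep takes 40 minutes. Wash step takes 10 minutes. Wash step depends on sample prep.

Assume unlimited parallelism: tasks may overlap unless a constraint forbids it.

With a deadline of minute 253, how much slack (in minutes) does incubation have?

38

Sample prep has no prerequisites, so it starts at minute 0 and finishes at minute 40.
Lysis cannot begin until sample prep (finishes minute 40). It runs from minute 40 to 40 + 44 = minute 84.
Incubation waits on lysis (finishes minute 84, plus 5-minute gap → minute 89), so it starts at minute 89 and finishes at 89 + 45 = minute 134.

Working backward from the deadline:
Quantification must finish by minute 253; it takes 25 minutes, so it must start by 253 − 25 = minute 228.
Imaging feeds into quantification (must start by minute 228); so imaging must finish by minute 228 and therefore start by minute 182.
Since imaging (must start by minute 182, minus 10-minute gap → minute 172) depends on it, incubation must finish by minute 172. Backing off its 45-minute duration gives a latest start of minute 127.
So incubation can start as early as minute 89 and as late as minute 127, giving 127 − 89 = 38 minutes of slack.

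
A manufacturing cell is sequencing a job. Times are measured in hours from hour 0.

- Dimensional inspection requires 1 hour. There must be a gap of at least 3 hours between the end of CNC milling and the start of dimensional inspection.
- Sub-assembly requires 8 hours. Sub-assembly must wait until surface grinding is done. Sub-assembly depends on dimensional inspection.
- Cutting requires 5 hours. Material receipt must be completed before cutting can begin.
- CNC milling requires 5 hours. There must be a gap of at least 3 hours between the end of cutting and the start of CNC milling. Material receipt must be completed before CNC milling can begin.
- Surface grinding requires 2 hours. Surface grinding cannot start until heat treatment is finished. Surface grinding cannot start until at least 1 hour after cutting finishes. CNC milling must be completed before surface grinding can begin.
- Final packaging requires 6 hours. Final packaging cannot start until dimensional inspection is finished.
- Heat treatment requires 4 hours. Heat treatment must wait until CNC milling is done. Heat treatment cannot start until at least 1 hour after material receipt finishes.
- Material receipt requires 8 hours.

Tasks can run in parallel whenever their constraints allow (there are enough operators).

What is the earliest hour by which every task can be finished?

35

Material receipt has no prerequisites, so it starts at hour 0 and finishes at hour 8.
Cutting cannot begin until material receipt (finishes hour 8). It runs from hour 8 to 8 + 5 = hour 13.
CNC milling cannot start until cutting (finishes hour 13, plus 3-hour gap → hour 16); material receipt (finishes hour 8). The controlling bound is hour 16, so CNC milling finishes at 16 + 5 = hour 21.
Dimensional inspection waits on CNC milling (finishes hour 21, plus 3-hour gap → hour 24), so it starts at hour 24 and finishes at 24 + 1 = hour 25.
Final packaging cannot begin until dimensional inspection (finishes hour 25). It runs from hour 25 to 25 + 6 = hour 31.
Heat treatment cannot start until CNC milling (finishes hour 21); material receipt (finishes hour 8, plus 1-hour gap → hour 9). The controlling bound is hour 21, so heat treatment finishes at 21 + 4 = hour 25.
Surface grinding cannot start until heat treatment (finishes hour 25); cutting (finishes hour 13, plus 1-hour gap → hour 14); CNC milling (finishes hour 21). The controlling bound is hour 25, so surface grinding finishes at 25 + 2 = hour 27.
For sub-assembly: surface grinding (finishes hour 27); dimensional inspection (finishes hour 25). Taking the maximum gives a start of hour 27, and it finishes at 27 + 8 = hour 35.
All tasks are finished once the last one completes. Finish times: Material receipt at 8, Cutting at 13, CNC milling at 21, Heat treatment at 25, Surface grinding at 27, Dimensional inspection at 25, Sub-assembly at 35, Final packaging at 31. The latest is hour 35.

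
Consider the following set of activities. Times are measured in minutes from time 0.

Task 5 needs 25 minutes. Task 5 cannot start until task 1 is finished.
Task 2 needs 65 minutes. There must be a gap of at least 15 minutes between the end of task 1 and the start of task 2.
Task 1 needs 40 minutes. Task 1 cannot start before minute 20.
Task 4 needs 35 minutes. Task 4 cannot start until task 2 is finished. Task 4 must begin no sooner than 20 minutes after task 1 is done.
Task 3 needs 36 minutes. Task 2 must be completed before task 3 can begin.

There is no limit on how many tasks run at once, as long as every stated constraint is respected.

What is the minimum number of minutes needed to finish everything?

Task 1 cannot begin until its own release at minute 20. It runs from minute 20 to 20 + 40 = minute 60.
Task 5 waits on task 1 (finishes minute 60), so it starts at minute 60 and finishes at 60 + 25 = minute 85.
Task 2 cannot begin until task 1 (finishes minute 60, plus 15-minute gap → minute 75). It runs from minute 75 to 75 + 65 = minute 140.
Task 4 has to wait for task 2 (finishes minute 140); task 1 (finishes minute 60, plus 20-minute gap → minute 80). The latest of these is minute 140, so task 4 runs minute 140 to 140 + 35 = minute 175.
Task 3 cannot begin until task 2 (finishes minute 140). It runs from minute 140 to 140 + 36 = minute 176.
All tasks are finished once the last one completes. Finish times: Task 1 at 60, Task 2 at 140, Task 3 at 176, Task 4 at 175, Task 5 at 85. The latest is minute 176.

176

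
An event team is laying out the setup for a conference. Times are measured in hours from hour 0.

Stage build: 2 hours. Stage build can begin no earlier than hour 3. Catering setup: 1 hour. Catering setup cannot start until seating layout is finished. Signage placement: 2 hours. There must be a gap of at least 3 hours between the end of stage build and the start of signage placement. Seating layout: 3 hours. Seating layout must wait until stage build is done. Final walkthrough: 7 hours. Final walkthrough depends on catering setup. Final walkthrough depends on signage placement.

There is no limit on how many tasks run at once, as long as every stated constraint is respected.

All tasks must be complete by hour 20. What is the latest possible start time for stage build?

To finish by hour 20, final walkthrough (duration 7) must start no later than hour 13.
Catering setup feeds into final walkthrough (must start by hour 13); so catering setup must finish by hour 13 and therefore start by hour 12.
Seating layout has to be done before catering setup (must start by hour 12). That means finishing by hour 12, i.e. starting by 12 − 3 = hour 9.
Signage placement feeds into final walkthrough (must start by hour 13); so signage placement must finish by hour 13 and therefore start by hour 11.
Stage build feeds seating layout (must start by hour 9); signage placement (must start by hour 11, minus 3-hour gap → hour 8). Taking the minimum, stage build must finish by hour 8 and start by 8 − 2 = hour 6.

6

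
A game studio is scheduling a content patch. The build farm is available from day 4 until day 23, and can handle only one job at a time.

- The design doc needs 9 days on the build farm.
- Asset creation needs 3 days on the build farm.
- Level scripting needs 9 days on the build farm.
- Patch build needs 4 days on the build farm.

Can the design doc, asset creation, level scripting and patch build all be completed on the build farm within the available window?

The build farm window is 23 − 4 = 19 days.
Running back to back, the jobs need 9 + 3 + 9 + 4 = 25 days on the build farm.
Since 25 > 19, they cannot all fit.

No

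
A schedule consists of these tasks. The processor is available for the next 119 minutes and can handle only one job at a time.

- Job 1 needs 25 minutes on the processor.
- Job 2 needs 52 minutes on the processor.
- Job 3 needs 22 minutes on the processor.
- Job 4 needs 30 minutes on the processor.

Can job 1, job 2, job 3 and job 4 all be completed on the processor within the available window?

Running back to back, the jobs need 25 + 52 + 22 + 30 = 129 minutes on the processor.
Since 129 > 119, they cannot all fit.

No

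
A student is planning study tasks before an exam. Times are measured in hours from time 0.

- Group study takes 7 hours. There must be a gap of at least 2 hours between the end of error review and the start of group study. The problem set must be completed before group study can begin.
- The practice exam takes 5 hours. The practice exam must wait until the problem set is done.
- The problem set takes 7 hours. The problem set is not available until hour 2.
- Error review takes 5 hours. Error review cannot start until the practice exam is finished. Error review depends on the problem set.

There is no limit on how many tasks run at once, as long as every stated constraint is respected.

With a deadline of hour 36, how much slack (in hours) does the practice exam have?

The problem set waits on its own release at hour 2, so it starts at hour 2 and finishes at 2 + 7 = hour 9.
The practice exam waits on the problem set (finishes hour 9), so it starts at hour 9 and finishes at 9 + 5 = hour 14.

Working backward from the deadline:
Group study must finish by hour 36; it takes 7 hours, so it must start by 36 − 7 = hour 29.
Error review must finish before group study (must start by hour 29, minus 2-hour gap → hour 27). With a 5-hour duration, error review must start by 27 − 5 = hour 22.
Since error review (must start by hour 22) depends on it, the practice exam must finish by hour 22. Backing off its 5-hour duration gives a latest start of hour 17.
So the practice exam can start as early as hour 9 and as late as hour 17, giving 17 − 9 = 8 hours of slack.

8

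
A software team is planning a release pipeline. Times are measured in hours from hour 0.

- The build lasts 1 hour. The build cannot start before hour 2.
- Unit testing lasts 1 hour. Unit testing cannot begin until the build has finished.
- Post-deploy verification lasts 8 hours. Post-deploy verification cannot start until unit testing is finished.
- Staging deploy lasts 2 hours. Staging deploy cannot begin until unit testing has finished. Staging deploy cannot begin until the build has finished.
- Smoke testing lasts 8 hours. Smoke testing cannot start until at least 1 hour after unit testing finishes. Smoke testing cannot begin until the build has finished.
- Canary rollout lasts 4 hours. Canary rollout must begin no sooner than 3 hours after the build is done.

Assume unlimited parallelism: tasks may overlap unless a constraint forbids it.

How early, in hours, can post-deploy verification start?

4

The build cannot begin until its own release at hour 2. It runs from hour 2 to 2 + 1 = hour 3.
Unit testing waits on the build (finishes hour 3), so it starts at hour 3 and finishes at 3 + 1 = hour 4.
Post-deploy verification waits on unit testing (finishes hour 4), so the earliest it can start is hour 4.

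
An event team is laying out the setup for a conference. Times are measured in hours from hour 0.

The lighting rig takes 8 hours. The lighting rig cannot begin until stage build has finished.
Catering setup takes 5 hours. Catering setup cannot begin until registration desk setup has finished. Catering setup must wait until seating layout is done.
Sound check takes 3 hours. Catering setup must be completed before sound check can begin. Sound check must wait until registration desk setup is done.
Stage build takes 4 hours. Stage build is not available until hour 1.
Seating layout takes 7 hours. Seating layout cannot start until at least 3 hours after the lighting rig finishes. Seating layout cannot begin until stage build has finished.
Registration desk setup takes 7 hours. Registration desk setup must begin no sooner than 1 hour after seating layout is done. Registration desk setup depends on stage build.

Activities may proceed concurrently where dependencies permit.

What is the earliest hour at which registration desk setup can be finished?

31

Stage build cannot begin until its own release at hour 1. It runs from hour 1 to 1 + 4 = hour 5.
The lighting rig waits on stage build (finishes hour 5), so it starts at hour 5 and finishes at 5 + 8 = hour 13.
For seating layout: the lighting rig (finishes hour 13, plus 3-hour gap → hour 16); stage build (finishes hour 5). Taking the maximum gives a start of hour 16, and it finishes at 16 + 7 = hour 23.
Registration desk setup cannot start until seating layout (finishes hour 23, plus 1-hour gap → hour 24); stage build (finishes hour 5). The controlling bound is hour 24, so registration desk setup finishes at 24 + 7 = hour 31.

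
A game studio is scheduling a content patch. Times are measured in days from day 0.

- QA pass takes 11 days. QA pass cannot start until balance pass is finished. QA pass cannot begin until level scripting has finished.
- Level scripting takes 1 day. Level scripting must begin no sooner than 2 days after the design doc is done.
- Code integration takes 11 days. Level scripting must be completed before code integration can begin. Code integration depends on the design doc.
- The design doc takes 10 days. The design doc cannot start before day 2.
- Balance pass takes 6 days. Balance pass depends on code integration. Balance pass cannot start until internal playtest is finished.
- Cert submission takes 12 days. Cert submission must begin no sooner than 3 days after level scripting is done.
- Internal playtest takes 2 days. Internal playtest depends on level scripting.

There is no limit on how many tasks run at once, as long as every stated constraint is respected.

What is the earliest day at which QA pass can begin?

After its own release at day 2, the design doc can start at day 2 and finishes at day 12.
Level scripting cannot begin until the design doc (finishes day 12, plus 2-day gap → day 14). It runs from day 14 to 14 + 1 = day 15.
After level scripting (finishes day 15), internal playtest can start at day 15 and finishes at day 17.
Code integration needs all of level scripting (finishes day 15); the design doc (finishes day 12). That puts its earliest start at day 15; it finishes at 15 + 11 = day 26.
Balance pass cannot start until code integration (finishes day 26); internal playtest (finishes day 17). The controlling bound is day 26, so balance pass finishes at 26 + 6 = day 32.
QA pass waits on balance pass (finishes day 32); level scripting (finishes day 15). The latest of these is day 32, which is the earliest QA pass can start.

32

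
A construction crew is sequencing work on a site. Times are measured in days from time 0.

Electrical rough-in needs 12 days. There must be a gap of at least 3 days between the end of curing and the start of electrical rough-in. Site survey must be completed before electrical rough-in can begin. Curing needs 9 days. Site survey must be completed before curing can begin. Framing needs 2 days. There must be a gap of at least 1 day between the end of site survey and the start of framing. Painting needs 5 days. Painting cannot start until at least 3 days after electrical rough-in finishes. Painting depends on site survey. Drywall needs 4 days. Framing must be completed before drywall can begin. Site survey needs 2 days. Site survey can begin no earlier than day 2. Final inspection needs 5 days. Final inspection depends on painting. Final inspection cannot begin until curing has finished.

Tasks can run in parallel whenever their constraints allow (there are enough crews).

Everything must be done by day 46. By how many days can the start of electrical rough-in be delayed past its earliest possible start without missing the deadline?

After its own release at day 2, site survey can start at day 2 and finishes at day 4.
Curing cannot begin until site survey (finishes day 4). It runs from day 4 to 4 + 9 = day 13.
Electrical rough-in needs all of curing (finishes day 13, plus 3-day gap → day 16); site survey (finishes day 4). That puts its earliest start at day 16; it finishes at 16 + 12 = day 28.

Working backward from the deadline:
To finish by day 46, final inspection (duration 5) must start no later than day 41.
Painting must finish before final inspection (must start by day 41). With a 5-day duration, painting must start by 41 − 5 = day 36.
Electrical rough-in must finish before painting (must start by day 36, minus 3-day gap → day 33). With a 12-day duration, electrical rough-in must start by 33 − 12 = day 21.
So electrical rough-in can start as early as day 16 and as late as day 21, giving 21 − 16 = 5 days of slack.

5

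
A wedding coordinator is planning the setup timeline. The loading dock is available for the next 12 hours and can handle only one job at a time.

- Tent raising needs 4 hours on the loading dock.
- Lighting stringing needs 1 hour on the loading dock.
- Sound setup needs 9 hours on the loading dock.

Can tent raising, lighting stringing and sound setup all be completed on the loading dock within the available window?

No

Running back to back, the jobs need 4 + 1 + 9 = 14 hours on the loading dock.
Since 14 > 12, they cannot all fit.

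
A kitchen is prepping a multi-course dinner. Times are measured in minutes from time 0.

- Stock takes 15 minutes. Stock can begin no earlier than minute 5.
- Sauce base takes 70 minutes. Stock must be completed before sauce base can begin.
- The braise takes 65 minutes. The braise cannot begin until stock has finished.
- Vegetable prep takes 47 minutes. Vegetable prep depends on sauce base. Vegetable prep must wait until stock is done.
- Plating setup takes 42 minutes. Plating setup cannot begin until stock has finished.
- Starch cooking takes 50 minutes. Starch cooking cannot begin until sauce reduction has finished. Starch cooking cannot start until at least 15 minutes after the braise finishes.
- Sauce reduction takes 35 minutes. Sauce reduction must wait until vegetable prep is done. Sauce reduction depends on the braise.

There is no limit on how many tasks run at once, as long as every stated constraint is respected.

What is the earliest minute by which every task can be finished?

222

Stock cannot begin until its own release at minute 5. It runs from minute 5 to 5 + 15 = minute 20.
Plating setup cannot begin until stock (finishes minute 20). It runs from minute 20 to 20 + 42 = minute 62.
The braise waits on stock (finishes minute 20), so it starts at minute 20 and finishes at 20 + 65 = minute 85.
After stock (finishes minute 20), sauce base can start at minute 20 and finishes at minute 90.
Vegetable prep has to wait for sauce base (finishes minute 90); stock (finishes minute 20). The latest of these is minute 90, so vegetable prep runs minute 90 to 90 + 47 = minute 137.
Sauce reduction cannot start until vegetable prep (finishes minute 137); the braise (finishes minute 85). The controlling bound is minute 137, so sauce reduction finishes at 137 + 35 = minute 172.
For starch cooking: sauce reduction (finishes minute 172); the braise (finishes minute 85, plus 15-minute gap → minute 100). Taking the maximum gives a start of minute 172, and it finishes at 172 + 50 = minute 222.
All tasks are finished once the last one completes. Finish times: Stock at 20, Sauce base at 90, The braise at 85, Vegetable prep at 137, Sauce reduction at 172, Starch cooking at 222, Plating setup at 62. The latest is minute 222.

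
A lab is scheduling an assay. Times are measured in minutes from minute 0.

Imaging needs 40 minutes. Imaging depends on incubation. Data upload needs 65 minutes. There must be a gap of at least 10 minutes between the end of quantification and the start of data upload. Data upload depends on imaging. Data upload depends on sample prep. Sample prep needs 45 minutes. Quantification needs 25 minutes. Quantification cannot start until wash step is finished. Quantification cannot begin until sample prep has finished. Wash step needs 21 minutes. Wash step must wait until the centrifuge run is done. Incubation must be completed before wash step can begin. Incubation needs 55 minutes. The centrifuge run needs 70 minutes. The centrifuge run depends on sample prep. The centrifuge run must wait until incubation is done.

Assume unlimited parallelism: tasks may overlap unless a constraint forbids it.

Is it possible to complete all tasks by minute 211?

No

Nothing blocks incubation, so it runs from minute 0 to minute 55.
Imaging cannot begin until incubation (finishes minute 55). It runs from minute 55 to 55 + 40 = minute 95.
Sample prep has no prerequisites, so it starts at minute 0 and finishes at minute 45.
The centrifuge run needs all of sample prep (finishes minute 45); incubation (finishes minute 55). That puts its earliest start at minute 55; it finishes at 55 + 70 = minute 125.
Wash step has to wait for the centrifuge run (finishes minute 125); incubation (finishes minute 55). The latest of these is minute 125, so wash step runs minute 125 to 125 + 21 = minute 146.
For quantification: wash step (finishes minute 146); sample prep (finishes minute 45). Taking the maximum gives a start of minute 146, and it finishes at 146 + 25 = minute 171.
Data upload cannot start until quantification (finishes minute 171, plus 10-minute gap → minute 181); imaging (finishes minute 95); sample prep (finishes minute 45). The controlling bound is minute 181, so data upload finishes at 181 + 65 = minute 246.
The earliest everything can be done is minute 246, which is after the deadline of 211, so it is not possible.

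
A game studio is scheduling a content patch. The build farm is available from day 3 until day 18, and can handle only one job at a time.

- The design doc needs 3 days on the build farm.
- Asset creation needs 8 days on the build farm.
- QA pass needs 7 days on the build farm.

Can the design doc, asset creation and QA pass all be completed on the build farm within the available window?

The build farm window is 18 − 3 = 15 days.
Running back to back, the jobs need 3 + 8 + 7 = 18 days on the build farm.
Since 18 > 15, they cannot all fit.

No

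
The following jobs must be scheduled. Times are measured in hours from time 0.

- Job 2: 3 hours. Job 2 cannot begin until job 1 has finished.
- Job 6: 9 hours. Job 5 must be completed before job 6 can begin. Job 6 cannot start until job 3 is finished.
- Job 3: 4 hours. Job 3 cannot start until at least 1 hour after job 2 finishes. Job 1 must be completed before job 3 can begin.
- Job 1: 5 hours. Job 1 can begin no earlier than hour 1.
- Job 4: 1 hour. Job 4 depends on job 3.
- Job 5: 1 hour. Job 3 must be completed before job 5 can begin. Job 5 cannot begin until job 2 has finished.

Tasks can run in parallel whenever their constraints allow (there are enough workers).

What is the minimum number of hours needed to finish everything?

Job 1 cannot begin until its own release at hour 1. It runs from hour 1 to 1 + 5 = hour 6.
After job 1 (finishes hour 6), job 2 can start at hour 6 and finishes at hour 9.
Job 3 cannot start until job 2 (finishes hour 9, plus 1-hour gap → hour 10); job 1 (finishes hour 6). The controlling bound is hour 10, so job 3 finishes at 10 + 4 = hour 14.
For job 5: job 3 (finishes hour 14); job 2 (finishes hour 9). Taking the maximum gives a start of hour 14, and it finishes at 14 + 1 = hour 15.
Job 6 needs all of job 5 (finishes hour 15); job 3 (finishes hour 14). That puts its earliest start at hour 15; it finishes at 15 + 9 = hour 24.
Job 4 cannot begin until job 3 (finishes hour 14). It runs from hour 14 to 14 + 1 = hour 15.
All tasks are finished once the last one completes. Finish times: Job 1 at 6, Job 2 at 9, Job 3 at 14, Job 4 at 15, Job 5 at 15, Job 6 at 24. The latest is hour 24.

24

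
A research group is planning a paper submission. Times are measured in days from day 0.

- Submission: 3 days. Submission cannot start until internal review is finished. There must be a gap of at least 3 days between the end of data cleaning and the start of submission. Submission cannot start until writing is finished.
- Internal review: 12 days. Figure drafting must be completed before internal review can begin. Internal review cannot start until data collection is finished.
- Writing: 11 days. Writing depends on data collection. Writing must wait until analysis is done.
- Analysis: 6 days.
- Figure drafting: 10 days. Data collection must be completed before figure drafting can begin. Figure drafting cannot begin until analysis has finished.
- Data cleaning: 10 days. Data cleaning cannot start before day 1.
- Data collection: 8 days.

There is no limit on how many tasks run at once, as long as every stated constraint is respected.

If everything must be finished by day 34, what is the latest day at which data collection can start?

1

Submission must finish by day 34; it takes 3 days, so it must start by 34 − 3 = day 31.
Internal review must finish before submission (must start by day 31). With a 12-day duration, internal review must start by 31 − 12 = day 19.
Figure drafting must finish before internal review (must start by day 19). With a 10-day duration, figure drafting must start by 19 − 10 = day 9.
Since submission (must start by day 31) depends on it, writing must finish by day 31. Backing off its 11-day duration gives a latest start of day 20.
For data collection: figure drafting (must start by day 9); writing (must start by day 20); internal review (must start by day 19). The most restrictive is day 9; with an 8-day duration, data collection must start by day 1.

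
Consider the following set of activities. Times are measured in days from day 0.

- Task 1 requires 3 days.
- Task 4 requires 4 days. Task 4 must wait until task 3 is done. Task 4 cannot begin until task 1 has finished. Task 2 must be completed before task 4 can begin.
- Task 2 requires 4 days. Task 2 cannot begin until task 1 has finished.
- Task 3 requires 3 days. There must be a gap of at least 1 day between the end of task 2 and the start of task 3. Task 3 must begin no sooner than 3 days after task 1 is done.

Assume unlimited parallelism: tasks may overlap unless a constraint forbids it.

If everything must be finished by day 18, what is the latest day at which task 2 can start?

Task 4 has no dependents, so it just needs to finish by day 18. Starting by 18 − 4 = day 14 achieves that.
Task 3 must finish before task 4 (must start by day 14). With a 3-day duration, task 3 must start by 14 − 3 = day 11.
Task 2 must finish in time for task 3 (must start by day 11, minus 1-day gap → day 10); task 4 (must start by day 14). The tightest is day 10, so task 2 must start by 10 − 4 = day 6.

6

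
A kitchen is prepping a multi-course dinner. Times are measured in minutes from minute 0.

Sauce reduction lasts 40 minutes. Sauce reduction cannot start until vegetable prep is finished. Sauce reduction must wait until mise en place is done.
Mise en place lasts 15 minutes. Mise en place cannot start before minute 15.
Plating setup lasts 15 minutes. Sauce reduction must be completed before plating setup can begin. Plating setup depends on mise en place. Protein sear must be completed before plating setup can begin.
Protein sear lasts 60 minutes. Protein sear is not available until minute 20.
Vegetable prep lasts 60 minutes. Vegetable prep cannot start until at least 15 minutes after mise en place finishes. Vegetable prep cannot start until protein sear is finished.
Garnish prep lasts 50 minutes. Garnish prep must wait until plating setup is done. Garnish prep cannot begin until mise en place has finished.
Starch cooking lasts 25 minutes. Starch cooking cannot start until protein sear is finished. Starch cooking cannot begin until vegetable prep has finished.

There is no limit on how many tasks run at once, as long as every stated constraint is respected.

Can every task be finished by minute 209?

Protein sear waits on its own release at minute 20, so it starts at minute 20 and finishes at 20 + 60 = minute 80.
Mise en place waits on its own release at minute 15, so it starts at minute 15 and finishes at 15 + 15 = minute 30.
Vegetable prep cannot start until mise en place (finishes minute 30, plus 15-minute gap → minute 45); protein sear (finishes minute 80). The controlling bound is minute 80, so vegetable prep finishes at 80 + 60 = minute 140.
Starch cooking needs all of protein sear (finishes minute 80); vegetable prep (finishes minute 140). That puts its earliest start at minute 140; it finishes at 140 + 25 = minute 165.
For sauce reduction: vegetable prep (finishes minute 140); mise en place (finishes minute 30). Taking the maximum gives a start of minute 140, and it finishes at 140 + 40 = minute 180.
Plating setup cannot start until sauce reduction (finishes minute 180); mise en place (finishes minute 30); protein sear (finishes minute 80). The controlling bound is minute 180, so plating setup finishes at 180 + 15 = minute 195.
Garnish prep has to wait for plating setup (finishes minute 195); mise en place (finishes minute 30). The latest of these is minute 195, so garnish prep runs minute 195 to 195 + 50 = minute 245.
The earliest everything can be done is minute 245, which is after the deadline of 209, so it is not possible.

No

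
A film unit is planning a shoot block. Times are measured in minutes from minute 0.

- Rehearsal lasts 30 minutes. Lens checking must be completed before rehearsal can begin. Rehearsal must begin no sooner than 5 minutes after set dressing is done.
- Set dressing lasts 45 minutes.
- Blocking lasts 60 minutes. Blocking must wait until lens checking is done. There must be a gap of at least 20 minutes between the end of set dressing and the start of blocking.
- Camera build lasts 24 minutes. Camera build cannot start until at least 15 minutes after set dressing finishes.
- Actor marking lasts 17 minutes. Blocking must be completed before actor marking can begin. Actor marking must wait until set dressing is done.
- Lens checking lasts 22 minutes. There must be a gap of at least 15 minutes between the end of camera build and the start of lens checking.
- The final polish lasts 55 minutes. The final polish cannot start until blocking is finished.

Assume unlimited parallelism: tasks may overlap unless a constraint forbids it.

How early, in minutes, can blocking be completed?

Set dressing can start immediately at minute 0; it finishes at minute 45.
Camera build waits on set dressing (finishes minute 45, plus 15-minute gap → minute 60), so it starts at minute 60 and finishes at 60 + 24 = minute 84.
Lens checking waits on camera build (finishes minute 84, plus 15-minute gap → minute 99), so it starts at minute 99 and finishes at 99 + 22 = minute 121.
Blocking needs all of lens checking (finishes minute 121); set dressing (finishes minute 45, plus 20-minute gap → minute 65). That puts its earliest start at minute 121; it finishes at 121 + 60 = minute 181.

181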